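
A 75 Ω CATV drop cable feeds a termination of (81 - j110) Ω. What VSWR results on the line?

VSWR ≈ 3.73

Γ = (Z_L − Z_0)/(Z_L + Z_0) = (6 − j110)/(156 − j110)
|Γ| = 110/191 = 0.577
VSWR = (1 + |Γ|)/(1 − |Γ|) = 1.58/0.423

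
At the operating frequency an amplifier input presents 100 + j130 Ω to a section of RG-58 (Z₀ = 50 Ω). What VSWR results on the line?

VSWR ≈ 5.7

Γ = (Z_L − Z_0)/(Z_L + Z_0) = (50 + j130)/(150 + j130)
|Γ| = 139/198 = 0.702
VSWR = (1 + |Γ|)/(1 − |Γ|) = 1.7/0.298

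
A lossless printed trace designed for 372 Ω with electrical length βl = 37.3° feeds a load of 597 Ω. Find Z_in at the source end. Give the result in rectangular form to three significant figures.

tan(βl) = tan(37.3°) = 0.762
Z_in = Z_0·(Z_L + jZ_0·tanβl)/(Z_0 + jZ_L·tanβl)
     = 372·(597 + j283)/(372 + j455)

Z_in ≈ 378 − j179 Ω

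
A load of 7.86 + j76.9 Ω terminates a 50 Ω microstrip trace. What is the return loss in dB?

RL ≈ 0.808 dB

Γ = (-42.14 + j76.9)/(57.86 + j76.9), |Γ| = 0.911
RL = −20·log₁₀|Γ| = −20·log₁₀(0.911)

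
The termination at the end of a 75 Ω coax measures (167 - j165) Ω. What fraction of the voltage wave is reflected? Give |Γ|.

|Γ| ≈ 0.645

Γ = (Z_L − Z_0)/(Z_L + Z_0) = (92 − j165)/(242 − j165)
|Γ| = 189/293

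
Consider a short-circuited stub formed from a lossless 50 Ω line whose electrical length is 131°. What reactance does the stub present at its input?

tan(βl) = -1.15
For a short-circuited stub, Z_in = jZ_0·tan(βl)

X_in ≈ -57.5 Ω (capacitive)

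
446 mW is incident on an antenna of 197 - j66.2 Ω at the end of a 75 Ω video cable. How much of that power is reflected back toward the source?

|Γ| = |(122 − j66.2)/(272 − j66.2)| = 0.496
|Γ|² = 0.246
P_refl = |Γ|²·P_inc = 110 mW, P_del = (1 − |Γ|²)·P_inc = 336 mW

P_reflected ≈ 110 mW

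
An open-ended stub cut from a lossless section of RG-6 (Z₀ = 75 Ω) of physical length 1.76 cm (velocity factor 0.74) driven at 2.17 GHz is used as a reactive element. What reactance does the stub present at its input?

λ = v/f = 0.74·c / 2.17 GHz = 0.102 m
βl = 2π·l/λ = 2π × 0.172 = 61.9°
tan(βl) = 1.88
For an open-ended stub, Z_in = −jZ_0·cot(βl) = −jZ_0/tan(βl)

X_in ≈ -40 Ω (capacitive)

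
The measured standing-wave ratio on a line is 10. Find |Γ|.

|Γ| = (S − 1)/(S + 1) = (10 − 1)/(10 + 1) = 9/11

|Γ| ≈ 0.818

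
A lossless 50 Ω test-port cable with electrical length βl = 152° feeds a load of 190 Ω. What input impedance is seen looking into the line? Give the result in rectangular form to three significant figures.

Z_in ≈ 48 + j70.3 Ω

tan(βl) = tan(152°) = -0.532
Z_in = Z_0·(Z_L + jZ_0·tanβl)/(Z_0 + jZ_L·tanβl)
     = 50·(190 − j26.6)/(50 − j101)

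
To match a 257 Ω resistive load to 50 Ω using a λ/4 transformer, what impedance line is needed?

Z_qwt ≈ 113 Ω

Z_qwt = √(Z_0·R_L) = √(50 × 257) = √12850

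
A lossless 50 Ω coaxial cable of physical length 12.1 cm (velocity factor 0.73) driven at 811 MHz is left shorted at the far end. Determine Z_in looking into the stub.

λ = v/f = 0.73·c / 811 MHz = 0.27 m
βl = 2π·l/λ = 2π × 0.448 = 161°
tan(βl) = -0.338
For a shorted stub, Z_in = jZ_0·tan(βl)

Z_in ≈ −j16.9 Ω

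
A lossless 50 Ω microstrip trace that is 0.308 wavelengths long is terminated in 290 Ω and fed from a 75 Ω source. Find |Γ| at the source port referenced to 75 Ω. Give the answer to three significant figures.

|Γ| ≈ 0.78

βl = 2π × 0.308 = 111°
tan(βl) = -2.62
Z_in = Z_0·(Z_L + jZ_0·tanβl)/(Z_0 + jZ_L·tanβl) = 9.83 + j18.4 Ω
Γ_s = (Z_in − Z_s)/(Z_in + Z_s) = (-65.2 + j18.4)/(84.8 + j18.4), |Γ_s| = 0.78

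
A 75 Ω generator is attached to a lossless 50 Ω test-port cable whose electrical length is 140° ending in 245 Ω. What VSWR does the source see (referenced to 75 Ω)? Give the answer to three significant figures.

VSWR ≈ 4.99

tan(βl) = -0.839
Z_in = Z_0·(Z_L + jZ_0·tanβl)/(Z_0 + jZ_L·tanβl) = 23.3 + j53.9 Ω
Γ_s = (Z_in − Z_s)/(Z_in + Z_s) = (-51.7 + j53.9)/(98.3 + j53.9), |Γ_s| = 0.666
VSWR = (1 + |Γ_s|)/(1 − |Γ_s|)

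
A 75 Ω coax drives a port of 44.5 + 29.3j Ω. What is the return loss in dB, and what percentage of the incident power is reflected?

Γ = (-30.5 + j29.3)/(119.5 + j29.3), |Γ| = 0.344
RL = −20·log₁₀(0.344) = 9.28 dB
P_refl/P_inc = |Γ|² = 0.118

RL ≈ 9.28 dB; 11.8% of incident power reflected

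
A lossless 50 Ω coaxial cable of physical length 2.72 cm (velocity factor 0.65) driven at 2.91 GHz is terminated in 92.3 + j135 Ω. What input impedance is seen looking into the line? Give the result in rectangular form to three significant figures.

Z_in ≈ 14.2 + j42.3 Ω

λ = v/f = 0.65·c / 2.91 GHz = 0.067 m
βl = 2π·l/λ = 2π × 0.406 = 146°
tan(βl) = tan(146°) = -0.671
Z_in = Z_0·(Z_L + jZ_0·tanβl)/(Z_0 + jZ_L·tanβl)
     = 50·(92.3 + j101)/(141 − j62)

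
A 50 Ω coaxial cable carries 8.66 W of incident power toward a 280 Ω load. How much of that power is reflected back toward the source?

Γ = (280 − 50)/(280 + 50) = 0.697
|Γ|² = 0.486
P_refl = |Γ|²·P_inc = 4.21 W, P_del = (1 − |Γ|²)·P_inc = 4.45 W

P_reflected ≈ 4.21 W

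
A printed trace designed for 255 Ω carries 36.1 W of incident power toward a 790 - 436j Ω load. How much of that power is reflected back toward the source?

|Γ| = |(535 − j436)/(1045 − j436)| = 0.61
|Γ|² = 0.372
P_refl = |Γ|²·P_inc = 13.4 W, P_del = (1 − |Γ|²)·P_inc = 22.7 W

P_reflected ≈ 13.4 W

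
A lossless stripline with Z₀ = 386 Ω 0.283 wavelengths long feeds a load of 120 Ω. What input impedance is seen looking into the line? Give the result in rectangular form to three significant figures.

βl = 2π × 0.283 = 102°
tan(βl) = tan(102°) = -4.75
Z_in = Z_0·(Z_L + jZ_0·tanβl)/(Z_0 + jZ_L·tanβl)
     = 386·(120 − j1830)/(386 − j570)

Z_in ≈ 889 − j521 Ω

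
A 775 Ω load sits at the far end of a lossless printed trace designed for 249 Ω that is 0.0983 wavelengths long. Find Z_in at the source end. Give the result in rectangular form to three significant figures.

βl = 2π × 0.0983 = 35.4°
tan(βl) = tan(35.4°) = 0.71
Z_in = Z_0·(Z_L + jZ_0·tanβl)/(Z_0 + jZ_L·tanβl)
     = 249·(775 + j177)/(249 + j551)

Z_in ≈ 198 − j261 Ω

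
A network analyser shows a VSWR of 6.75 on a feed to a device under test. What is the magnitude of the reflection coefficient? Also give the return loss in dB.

|Γ| ≈ 0.742; return loss ≈ 2.59 dB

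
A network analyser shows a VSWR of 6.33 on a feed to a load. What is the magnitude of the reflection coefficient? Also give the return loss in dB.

|Γ| ≈ 0.727; return loss ≈ 2.77 dB

|Γ| = (S − 1)/(S + 1) = (6.33 − 1)/(6.33 + 1) = 5.33/7.33
RL = −20·log₁₀|Γ| = −20·log₁₀(0.727)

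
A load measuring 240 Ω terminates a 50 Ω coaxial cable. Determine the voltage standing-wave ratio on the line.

VSWR ≈ 4.8

For a purely resistive load, VSWR = R_L/Z_0 or Z_0/R_L (whichever > 1) = 240/50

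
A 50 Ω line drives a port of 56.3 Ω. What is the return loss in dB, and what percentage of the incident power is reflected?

Γ = (56.3 − 50)/(56.3 + 50) = 0.0593
RL = −20·log₁₀(0.0593) = 24.5 dB
P_refl/P_inc = |Γ|² = 0.00351

RL ≈ 24.5 dB; 0.351% of incident power reflected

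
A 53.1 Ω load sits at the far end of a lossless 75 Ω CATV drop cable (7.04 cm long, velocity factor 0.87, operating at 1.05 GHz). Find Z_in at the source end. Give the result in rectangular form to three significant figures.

Z_in ≈ 102 − j14.5 Ω

λ = v/f = 0.87·c / 1.05 GHz = 0.249 m
βl = 2π·l/λ = 2π × 0.283 = 102°
tan(βl) = tan(102°) = -4.72
Z_in = Z_0·(Z_L + jZ_0·tanβl)/(Z_0 + jZ_L·tanβl)
     = 75·(53.1 − j354)/(75 − j251)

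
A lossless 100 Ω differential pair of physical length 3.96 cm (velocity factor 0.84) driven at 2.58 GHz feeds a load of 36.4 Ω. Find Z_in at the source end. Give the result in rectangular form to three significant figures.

Z_in ≈ 50 − j55.3 Ω

λ = v/f = 0.84·c / 2.58 GHz = 0.0977 m
βl = 2π·l/λ = 2π × 0.405 = 146°
tan(βl) = tan(146°) = -0.676
Z_in = Z_0·(Z_L + jZ_0·tanβl)/(Z_0 + jZ_L·tanβl)
     = 100·(36.4 − j67.6)/(100 − j24.6)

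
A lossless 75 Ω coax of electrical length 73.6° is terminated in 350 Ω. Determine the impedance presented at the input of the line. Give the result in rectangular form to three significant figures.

tan(βl) = tan(73.6°) = 3.4
Z_in = Z_0·(Z_L + jZ_0·tanβl)/(Z_0 + jZ_L·tanβl)
     = 75·(350 + j255)/(75 + j1190)

Z_in ≈ 17.4 − j21 Ω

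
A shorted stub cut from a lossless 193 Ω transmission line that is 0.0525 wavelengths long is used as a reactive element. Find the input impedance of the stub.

Z_in ≈ +j66.1 Ω

βl = 2π × 0.0525 = 18.9°
tan(βl) = 0.342
For a shorted stub, Z_in = jZ_0·tan(βl)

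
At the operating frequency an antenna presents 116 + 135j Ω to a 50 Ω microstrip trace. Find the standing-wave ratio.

VSWR ≈ 5.72

Γ = (Z_L − Z_0)/(Z_L + Z_0) = (66 + j135)/(166 + j135)
|Γ| = 150/214 = 0.702
VSWR = (1 + |Γ|)/(1 − |Γ|) = 1.7/0.298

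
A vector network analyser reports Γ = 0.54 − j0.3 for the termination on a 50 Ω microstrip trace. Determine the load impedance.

Z_L ≈ 103 − j99.5 Ω

Z_L = Z_0·(1 + Γ)/(1 − Γ) = 50·(1.54 − j0.3)/(0.46 + j0.3)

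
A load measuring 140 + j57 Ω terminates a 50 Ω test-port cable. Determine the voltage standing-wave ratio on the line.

VSWR ≈ 3.32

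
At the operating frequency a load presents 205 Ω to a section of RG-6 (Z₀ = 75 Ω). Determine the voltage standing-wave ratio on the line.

VSWR ≈ 2.73

For a purely resistive load, VSWR = R_L/Z_0 or Z_0/R_L (whichever > 1) = 205/75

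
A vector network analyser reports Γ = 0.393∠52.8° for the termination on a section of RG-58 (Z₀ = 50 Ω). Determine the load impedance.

Z_L ≈ 62.2 + j46.1 Ω

Z_L = Z_0·(1 + Γ)/(1 − Γ) = 50·(1.24 + j0.313)/(0.762 − j0.313)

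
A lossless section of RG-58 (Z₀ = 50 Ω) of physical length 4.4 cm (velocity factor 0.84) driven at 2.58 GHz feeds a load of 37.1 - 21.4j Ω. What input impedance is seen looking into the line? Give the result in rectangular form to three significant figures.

Z_in ≈ 51.1 − j29.3 Ω

λ = v/f = 0.84·c / 2.58 GHz = 0.0977 m
βl = 2π·l/λ = 2π × 0.45 = 162°
tan(βl) = tan(162°) = -0.322
Z_in = Z_0·(Z_L + jZ_0·tanβl)/(Z_0 + jZ_L·tanβl)
     = 50·(37.1 − j37.5)/(43.1 − j11.9)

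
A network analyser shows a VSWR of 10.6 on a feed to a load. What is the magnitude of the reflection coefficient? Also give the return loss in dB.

|Γ| = (S − 1)/(S + 1) = (10.6 − 1)/(10.6 + 1) = 9.6/11.6
RL = −20·log₁₀|Γ| = −20·log₁₀(0.828)

|Γ| ≈ 0.828; return loss ≈ 1.64 dB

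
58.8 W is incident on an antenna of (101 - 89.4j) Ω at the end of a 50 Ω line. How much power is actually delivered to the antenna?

P_delivered ≈ 38.6 W

|Γ| = |(51 − j89.4)/(151 − j89.4)| = 0.587
|Γ|² = 0.344
P_refl = |Γ|²·P_inc = 20.2 W, P_del = (1 − |Γ|²)·P_inc = 38.6 W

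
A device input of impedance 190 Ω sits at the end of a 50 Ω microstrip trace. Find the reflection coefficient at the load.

Γ = 0.583

Γ = (Z_L − Z_0)/(Z_L + Z_0) = (190 − 50)/(190 + 50) = 140/240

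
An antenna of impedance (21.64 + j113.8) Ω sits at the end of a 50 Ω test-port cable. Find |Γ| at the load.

|Γ| ≈ 0.872

Γ = (Z_L − Z_0)/(Z_L + Z_0) = (-28.36 + j113.8)/(71.64 + j113.8)
|Γ| = 117/134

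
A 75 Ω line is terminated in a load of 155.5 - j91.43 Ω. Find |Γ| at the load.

|Γ| ≈ 0.491

Γ = (Z_L − Z_0)/(Z_L + Z_0) = (80.5 − j91.43)/(230.5 − j91.43)
|Γ| = 122/248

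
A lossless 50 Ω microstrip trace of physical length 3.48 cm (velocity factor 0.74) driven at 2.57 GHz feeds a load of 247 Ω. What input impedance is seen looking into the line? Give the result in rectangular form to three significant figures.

Z_in ≈ 28.4 + j63.3 Ω

λ = v/f = 0.74·c / 2.57 GHz = 0.0864 m
βl = 2π·l/λ = 2π × 0.403 = 145°
tan(βl) = tan(145°) = -0.699
Z_in = Z_0·(Z_L + jZ_0·tanβl)/(Z_0 + jZ_L·tanβl)
     = 50·(247 − j35)/(50 − j173)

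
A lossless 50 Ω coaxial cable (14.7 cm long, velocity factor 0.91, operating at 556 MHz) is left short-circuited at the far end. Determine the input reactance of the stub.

X_in ≈ -156 Ω (capacitive)

λ = v/f = 0.91·c / 556 MHz = 0.491 m
βl = 2π·l/λ = 2π × 0.299 = 108°
tan(βl) = -3.12
For a short-circuited stub, Z_in = jZ_0·tan(βl)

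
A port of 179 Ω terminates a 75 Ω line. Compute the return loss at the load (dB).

RL ≈ 7.76 dB

Γ = (179 − 75)/(179 + 75) = 0.409
RL = −20·log₁₀|Γ| = −20·log₁₀(0.409)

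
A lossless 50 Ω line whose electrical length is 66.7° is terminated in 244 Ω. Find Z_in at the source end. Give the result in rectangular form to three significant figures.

tan(βl) = tan(66.7°) = 2.32
Z_in = Z_0·(Z_L + jZ_0·tanβl)/(Z_0 + jZ_L·tanβl)
     = 50·(244 + j116)/(50 + j567)

Z_in ≈ 12.1 − j20.5 Ω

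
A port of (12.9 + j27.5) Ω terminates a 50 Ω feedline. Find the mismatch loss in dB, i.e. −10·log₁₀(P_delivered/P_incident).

Γ = (-37.1 + j27.5)/(62.9 + j27.5), |Γ| = 0.673
|Γ|² = 0.453, so P_del/P_inc = 1 − |Γ|² = 0.547
ML = −10·log₁₀(1 − |Γ|²)

mismatch loss ≈ 2.62 dB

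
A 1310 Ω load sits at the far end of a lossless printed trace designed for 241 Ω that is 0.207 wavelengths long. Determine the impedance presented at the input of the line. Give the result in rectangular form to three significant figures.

Z_in ≈ 47.6 − j64.3 Ω

βl = 2π × 0.207 = 74.5°
tan(βl) = tan(74.5°) = 3.61
Z_in = Z_0·(Z_L + jZ_0·tanβl)/(Z_0 + jZ_L·tanβl)
     = 241·(1310 + j870)/(241 + j4730)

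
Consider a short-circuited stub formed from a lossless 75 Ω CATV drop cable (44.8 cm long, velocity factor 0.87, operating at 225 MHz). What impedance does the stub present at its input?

λ = v/f = 0.87·c / 225 MHz = 1.16 m
βl = 2π·l/λ = 2π × 0.386 = 139°
tan(βl) = -0.868
For a short-circuited stub, Z_in = jZ_0·tan(βl)

Z_in ≈ −j65.1 Ω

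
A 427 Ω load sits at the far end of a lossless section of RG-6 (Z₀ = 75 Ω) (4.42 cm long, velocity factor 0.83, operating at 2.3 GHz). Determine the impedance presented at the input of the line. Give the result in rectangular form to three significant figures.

λ = v/f = 0.83·c / 2.3 GHz = 0.108 m
βl = 2π·l/λ = 2π × 0.408 = 147°
tan(βl) = tan(147°) = -0.65
Z_in = Z_0·(Z_L + jZ_0·tanβl)/(Z_0 + jZ_L·tanβl)
     = 75·(427 − j48.7)/(75 − j278)

Z_in ≈ 41.3 + j104 Ω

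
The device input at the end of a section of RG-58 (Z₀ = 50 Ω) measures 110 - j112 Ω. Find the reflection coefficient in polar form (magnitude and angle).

Γ = (Z_L − Z_0)/(Z_L + Z_0) = (60 − j112)/(160 − j112)
|Γ| = 127/195 = 0.651

Γ ≈ 0.651 ∠ -26.8°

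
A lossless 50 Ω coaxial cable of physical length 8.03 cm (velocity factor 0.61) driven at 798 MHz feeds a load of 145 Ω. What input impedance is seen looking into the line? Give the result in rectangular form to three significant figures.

λ = v/f = 0.61·c / 798 MHz = 0.229 m
βl = 2π·l/λ = 2π × 0.35 = 126°
tan(βl) = tan(126°) = -1.37
Z_in = Z_0·(Z_L + jZ_0·tanβl)/(Z_0 + jZ_L·tanβl)
     = 50·(145 − j68.7)/(50 − j199)

Z_in ≈ 24.8 + j30.2 Ω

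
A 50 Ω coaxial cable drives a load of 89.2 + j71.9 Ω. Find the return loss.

RL ≈ 5.64 dB

Γ = (39.2 + j71.9)/(139.2 + j71.9), |Γ| = 0.523
RL = −20·log₁₀|Γ| = −20·log₁₀(0.523)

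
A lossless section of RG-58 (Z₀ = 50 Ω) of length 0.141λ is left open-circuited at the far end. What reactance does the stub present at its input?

βl = 2π × 0.141 = 50.8°
tan(βl) = 1.22
For an open-circuited stub, Z_in = −jZ_0·cot(βl) = −jZ_0/tan(βl)

X_in ≈ -40.8 Ω (capacitive)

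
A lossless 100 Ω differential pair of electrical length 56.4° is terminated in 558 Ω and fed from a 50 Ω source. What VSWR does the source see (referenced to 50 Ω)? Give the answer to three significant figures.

VSWR ≈ 5.45

tan(βl) = 1.51
Z_in = Z_0·(Z_L + jZ_0·tanβl)/(Z_0 + jZ_L·tanβl) = 25.5 − j63.4 Ω
Γ_s = (Z_in − Z_s)/(Z_in + Z_s) = (-24.5 − j63.4)/(75.5 − j63.4), |Γ_s| = 0.69
VSWR = (1 + |Γ_s|)/(1 − |Γ_s|)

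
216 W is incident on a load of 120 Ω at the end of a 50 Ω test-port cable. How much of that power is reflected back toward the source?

P_reflected ≈ 36.6 W

Γ = (120 − 50)/(120 + 50) = 0.412
|Γ|² = 0.17
P_refl = |Γ|²·P_inc = 36.6 W, P_del = (1 − |Γ|²)·P_inc = 179 W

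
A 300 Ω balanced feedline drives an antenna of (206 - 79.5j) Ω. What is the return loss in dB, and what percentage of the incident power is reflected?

RL ≈ 12.4 dB; 5.78% of incident power reflected

Γ = (-94 − j79.5)/(506 − j79.5), |Γ| = 0.24
RL = −20·log₁₀(0.24) = 12.4 dB
P_refl/P_inc = |Γ|² = 0.0578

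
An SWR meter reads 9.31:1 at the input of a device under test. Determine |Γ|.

|Γ| = (S − 1)/(S + 1) = (9.31 − 1)/(9.31 + 1) = 8.31/10.3

|Γ| ≈ 0.806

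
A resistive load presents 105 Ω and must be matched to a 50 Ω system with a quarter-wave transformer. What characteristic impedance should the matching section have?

Z_qwt ≈ 72.5 Ω

Z_qwt = √(Z_0·R_L) = √(50 × 105) = √5250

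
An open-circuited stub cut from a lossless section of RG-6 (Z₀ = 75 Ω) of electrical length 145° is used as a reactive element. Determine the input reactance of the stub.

tan(βl) = -0.7
For an open-circuited stub, Z_in = −jZ_0·cot(βl) = −jZ_0/tan(βl)

X_in ≈ 107 Ω (inductive)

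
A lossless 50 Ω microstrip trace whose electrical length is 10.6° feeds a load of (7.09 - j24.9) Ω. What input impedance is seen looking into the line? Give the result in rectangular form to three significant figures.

Z_in ≈ 6.14 − j14.4 Ω

tan(βl) = tan(10.6°) = 0.187
Z_in = Z_0·(Z_L + jZ_0·tanβl)/(Z_0 + jZ_L·tanβl)
     = 50·(7.09 − j15.5)/(54.7 + j1.33)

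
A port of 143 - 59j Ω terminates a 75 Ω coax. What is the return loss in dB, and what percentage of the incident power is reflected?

Γ = (68 − j59)/(218 − j59), |Γ| = 0.399
RL = −20·log₁₀(0.399) = 7.99 dB
P_refl/P_inc = |Γ|² = 0.159

RL ≈ 7.99 dB; 15.9% of incident power reflected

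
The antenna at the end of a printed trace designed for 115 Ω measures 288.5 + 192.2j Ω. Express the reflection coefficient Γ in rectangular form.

Γ = (Z_L − Z_0)/(Z_L + Z_0) = (173.5 + j192.2)/(403.5 + j192.2)

Γ ≈ 0.535 + j0.221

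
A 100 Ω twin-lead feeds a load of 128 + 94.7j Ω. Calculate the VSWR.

VSWR ≈ 2.33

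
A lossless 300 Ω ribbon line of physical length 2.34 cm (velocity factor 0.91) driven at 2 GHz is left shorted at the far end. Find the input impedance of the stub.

Z_in ≈ +j557 Ω

λ = v/f = 0.91·c / 2 GHz = 0.137 m
βl = 2π·l/λ = 2π × 0.171 = 61.7°
tan(βl) = 1.86
For a shorted stub, Z_in = jZ_0·tan(βl)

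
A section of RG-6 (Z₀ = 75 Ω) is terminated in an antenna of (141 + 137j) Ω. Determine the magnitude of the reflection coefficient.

|Γ| ≈ 0.595

Γ = (Z_L − Z_0)/(Z_L + Z_0) = (66 + j137)/(216 + j137)
|Γ| = 152/256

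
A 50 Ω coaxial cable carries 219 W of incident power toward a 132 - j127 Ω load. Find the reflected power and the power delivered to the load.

P_reflected ≈ 102 W; P_delivered ≈ 117 W

|Γ| = |(82 − j127)/(182 − j127)| = 0.681
|Γ|² = 0.464
P_refl = |Γ|²·P_inc = 102 W, P_del = (1 − |Γ|²)·P_inc = 117 W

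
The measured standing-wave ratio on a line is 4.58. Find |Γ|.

|Γ| ≈ 0.642

|Γ| = (S − 1)/(S + 1) = (4.58 − 1)/(4.58 + 1) = 3.58/5.58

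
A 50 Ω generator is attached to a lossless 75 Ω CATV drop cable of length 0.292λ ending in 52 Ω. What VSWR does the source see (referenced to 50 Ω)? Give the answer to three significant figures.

VSWR ≈ 2.11

βl = 2π × 0.292 = 105°
tan(βl) = -3.7
Z_in = Z_0·(Z_L + jZ_0·tanβl)/(Z_0 + jZ_L·tanβl) = 101 − j19 Ω
Γ_s = (Z_in − Z_s)/(Z_in + Z_s) = (50.8 − j19)/(151 − j19), |Γ_s| = 0.357
VSWR = (1 + |Γ_s|)/(1 − |Γ_s|)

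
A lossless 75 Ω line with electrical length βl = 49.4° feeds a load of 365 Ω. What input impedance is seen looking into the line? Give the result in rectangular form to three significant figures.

tan(βl) = tan(49.4°) = 1.17
Z_in = Z_0·(Z_L + jZ_0·tanβl)/(Z_0 + jZ_L·tanβl)
     = 75·(365 + j87.5)/(75 + j426)

Z_in ≈ 25.9 − j59.7 Ω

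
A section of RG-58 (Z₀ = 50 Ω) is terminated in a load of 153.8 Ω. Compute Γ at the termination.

Γ = (Z_L − Z_0)/(Z_L + Z_0) = (153.8 − 50)/(153.8 + 50) = 103.8/203.8

Γ = 0.509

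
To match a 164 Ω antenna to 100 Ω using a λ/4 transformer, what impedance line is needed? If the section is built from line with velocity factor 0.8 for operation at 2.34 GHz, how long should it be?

Z_qwt = √(Z_0·R_L) = √(100 × 164) = √16400
λ = 0.8·c/f = 0.103 m, so l = λ/4 = 0.0256 m

Z_qwt ≈ 128 Ω; length ≈ 2.56 cm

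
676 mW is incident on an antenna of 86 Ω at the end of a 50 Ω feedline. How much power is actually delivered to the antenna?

Γ = (86 − 50)/(86 + 50) = 0.265
|Γ|² = 0.0701
P_refl = |Γ|²·P_inc = 47.4 mW, P_del = (1 − |Γ|²)·P_inc = 629 mW

P_delivered ≈ 629 mW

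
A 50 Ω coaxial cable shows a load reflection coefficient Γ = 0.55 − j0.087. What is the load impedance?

Z_L ≈ 164 − j41.4 Ω

Z_L = Z_0·(1 + Γ)/(1 − Γ) = 50·(1.55 − j0.087)/(0.45 + j0.087)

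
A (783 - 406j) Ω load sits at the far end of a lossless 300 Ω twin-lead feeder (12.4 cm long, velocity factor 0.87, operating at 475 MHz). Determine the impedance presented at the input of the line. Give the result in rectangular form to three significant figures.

λ = v/f = 0.87·c / 475 MHz = 0.549 m
βl = 2π·l/λ = 2π × 0.226 = 81.2°
tan(βl) = tan(81.2°) = 6.49
Z_in = Z_0·(Z_L + jZ_0·tanβl)/(Z_0 + jZ_L·tanβl)
     = 300·(783 + j1540)/(2940 + j5080)

Z_in ≈ 88.2 + j4.74 Ω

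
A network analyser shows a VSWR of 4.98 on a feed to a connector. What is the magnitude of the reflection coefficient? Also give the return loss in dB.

|Γ| ≈ 0.666; return loss ≈ 3.54 dB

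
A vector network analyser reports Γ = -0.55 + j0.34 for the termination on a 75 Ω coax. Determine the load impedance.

Z_L = Z_0·(1 + Γ)/(1 − Γ) = 75·(0.45 + j0.34)/(1.55 − j0.34)

Z_L ≈ 17.3 + j20.3 Ω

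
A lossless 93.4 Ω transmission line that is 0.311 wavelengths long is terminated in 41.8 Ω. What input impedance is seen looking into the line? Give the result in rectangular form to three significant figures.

Z_in ≈ 134 − j83 Ω

βl = 2π × 0.311 = 112°
tan(βl) = tan(112°) = -2.48
Z_in = Z_0·(Z_L + jZ_0·tanβl)/(Z_0 + jZ_L·tanβl)
     = 93.4·(41.8 − j232)/(93.4 − j104)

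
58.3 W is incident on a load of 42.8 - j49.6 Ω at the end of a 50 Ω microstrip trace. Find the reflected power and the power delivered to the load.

|Γ| = |(-7.2 − j49.6)/(92.8 − j49.6)| = 0.476
|Γ|² = 0.227
P_refl = |Γ|²·P_inc = 13.2 W, P_del = (1 − |Γ|²)·P_inc = 45.1 W

P_reflected ≈ 13.2 W; P_delivered ≈ 45.1 W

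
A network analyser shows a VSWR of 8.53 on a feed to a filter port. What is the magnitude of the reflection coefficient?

|Γ| ≈ 0.79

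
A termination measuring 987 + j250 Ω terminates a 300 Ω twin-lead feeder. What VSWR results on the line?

Γ = (Z_L − Z_0)/(Z_L + Z_0) = (687 + j250)/(1287 + j250)
|Γ| = 731/1310 = 0.558
VSWR = (1 + |Γ|)/(1 − |Γ|) = 1.56/0.442

VSWR ≈ 3.52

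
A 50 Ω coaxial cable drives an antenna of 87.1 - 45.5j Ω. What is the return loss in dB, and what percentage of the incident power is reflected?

Γ = (37.1 − j45.5)/(137.1 − j45.5), |Γ| = 0.406
RL = −20·log₁₀(0.406) = 7.82 dB
P_refl/P_inc = |Γ|² = 0.165

RL ≈ 7.82 dB; 16.5% of incident power reflected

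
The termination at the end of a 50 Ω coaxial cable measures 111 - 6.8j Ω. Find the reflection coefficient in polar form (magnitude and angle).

Γ = (Z_L − Z_0)/(Z_L + Z_0) = (61 − j6.8)/(161 − j6.8)
|Γ| = 61.4/161 = 0.381

Γ ≈ 0.381 ∠ -3.94°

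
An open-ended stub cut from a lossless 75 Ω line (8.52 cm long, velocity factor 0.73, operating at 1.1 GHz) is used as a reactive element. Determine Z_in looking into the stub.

Z_in ≈ +j154 Ω

λ = v/f = 0.73·c / 1.1 GHz = 0.199 m
βl = 2π·l/λ = 2π × 0.428 = 154°
tan(βl) = -0.486
For an open-ended stub, Z_in = −jZ_0·cot(βl) = −jZ_0/tan(βl)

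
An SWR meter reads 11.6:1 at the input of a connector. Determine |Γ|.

|Γ| = (S − 1)/(S + 1) = (11.6 − 1)/(11.6 + 1) = 10.6/12.6

|Γ| ≈ 0.841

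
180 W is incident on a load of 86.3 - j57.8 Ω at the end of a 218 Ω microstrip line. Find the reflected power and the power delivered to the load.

P_reflected ≈ 38.8 W; P_delivered ≈ 141 W

|Γ| = |(-131.7 − j57.8)/(304.3 − j57.8)| = 0.464
|Γ|² = 0.216
P_refl = |Γ|²·P_inc = 38.8 W, P_del = (1 − |Γ|²)·P_inc = 141 W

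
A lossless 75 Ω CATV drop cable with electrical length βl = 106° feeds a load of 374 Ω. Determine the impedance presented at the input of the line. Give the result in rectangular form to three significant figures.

tan(βl) = tan(106°) = -3.49
Z_in = Z_0·(Z_L + jZ_0·tanβl)/(Z_0 + jZ_L·tanβl)
     = 75·(374 − j262)/(75 − j1300)

Z_in ≈ 16.2 + j20.6 Ω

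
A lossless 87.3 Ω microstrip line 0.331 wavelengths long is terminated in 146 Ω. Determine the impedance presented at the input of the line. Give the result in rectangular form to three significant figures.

βl = 2π × 0.331 = 119°
tan(βl) = tan(119°) = -1.79
Z_in = Z_0·(Z_L + jZ_0·tanβl)/(Z_0 + jZ_L·tanβl)
     = 87.3·(146 − j156)/(87.3 − j262)

Z_in ≈ 61.6 + j28.2 Ω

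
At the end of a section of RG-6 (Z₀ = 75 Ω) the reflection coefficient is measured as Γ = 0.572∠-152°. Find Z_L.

Z_L ≈ 21.6 − j17.2 Ω

Z_L = Z_0·(1 + Γ)/(1 − Γ) = 75·(0.495 − j0.269)/(1.51 + j0.269)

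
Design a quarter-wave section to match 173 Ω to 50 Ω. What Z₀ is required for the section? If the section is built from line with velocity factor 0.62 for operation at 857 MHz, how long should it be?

Z_qwt ≈ 93 Ω; length ≈ 5.43 cm

Z_qwt = √(Z_0·R_L) = √(50 × 173) = √8650
λ = 0.62·c/f = 0.217 m, so l = λ/4 = 0.0543 m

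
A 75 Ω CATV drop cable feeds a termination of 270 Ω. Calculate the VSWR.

VSWR ≈ 3.6

For a purely resistive load, VSWR = R_L/Z_0 or Z_0/R_L (whichever > 1) = 270/75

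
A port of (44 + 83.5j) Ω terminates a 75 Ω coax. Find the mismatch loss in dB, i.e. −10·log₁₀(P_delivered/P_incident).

mismatch loss ≈ 2.04 dB

Γ = (-31 + j83.5)/(119 + j83.5), |Γ| = 0.613
|Γ|² = 0.375, so P_del/P_inc = 1 − |Γ|² = 0.625
ML = −10·log₁₀(1 − |Γ|²)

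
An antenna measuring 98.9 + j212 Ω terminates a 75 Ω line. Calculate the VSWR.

Γ = (Z_L − Z_0)/(Z_L + Z_0) = (23.9 + j212)/(173.9 + j212)
|Γ| = 213/274 = 0.778
VSWR = (1 + |Γ|)/(1 − |Γ|) = 1.78/0.222

VSWR ≈ 8.01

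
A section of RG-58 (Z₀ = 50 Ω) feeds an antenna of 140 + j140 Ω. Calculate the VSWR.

VSWR ≈ 5.78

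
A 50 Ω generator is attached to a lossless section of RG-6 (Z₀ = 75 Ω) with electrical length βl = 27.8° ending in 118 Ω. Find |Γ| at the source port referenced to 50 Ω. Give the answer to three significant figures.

|Γ| ≈ 0.365

tan(βl) = 0.527
Z_in = Z_0·(Z_L + jZ_0·tanβl)/(Z_0 + jZ_L·tanβl) = 89.3 − j34.6 Ω
Γ_s = (Z_in − Z_s)/(Z_in + Z_s) = (39.3 − j34.6)/(139 − j34.6), |Γ_s| = 0.365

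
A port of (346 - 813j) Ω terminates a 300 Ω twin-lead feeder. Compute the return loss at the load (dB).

Γ = (46 − j813)/(646 − j813), |Γ| = 0.784
RL = −20·log₁₀|Γ| = −20·log₁₀(0.784)

RL ≈ 2.11 dB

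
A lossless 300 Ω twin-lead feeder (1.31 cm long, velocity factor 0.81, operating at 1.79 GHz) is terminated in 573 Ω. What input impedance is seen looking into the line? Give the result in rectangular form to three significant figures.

λ = v/f = 0.81·c / 1.79 GHz = 0.136 m
βl = 2π·l/λ = 2π × 0.0965 = 34.7°
tan(βl) = tan(34.7°) = 0.693
Z_in = Z_0·(Z_L + jZ_0·tanβl)/(Z_0 + jZ_L·tanβl)
     = 300·(573 + j208)/(300 + j397)

Z_in ≈ 308 − j200 Ω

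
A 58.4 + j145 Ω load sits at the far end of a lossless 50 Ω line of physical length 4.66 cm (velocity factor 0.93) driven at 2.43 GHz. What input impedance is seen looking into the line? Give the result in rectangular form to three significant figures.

Z_in ≈ 9.11 + j40.2 Ω

λ = v/f = 0.93·c / 2.43 GHz = 0.115 m
βl = 2π·l/λ = 2π × 0.406 = 146°
tan(βl) = tan(146°) = -0.672
Z_in = Z_0·(Z_L + jZ_0·tanβl)/(Z_0 + jZ_L·tanβl)
     = 50·(58.4 + j111)/(147 − j39.2)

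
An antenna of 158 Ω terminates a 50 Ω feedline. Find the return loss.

Γ = (158 − 50)/(158 + 50) = 0.519
RL = −20·log₁₀|Γ| = −20·log₁₀(0.519)

RL ≈ 5.69 dB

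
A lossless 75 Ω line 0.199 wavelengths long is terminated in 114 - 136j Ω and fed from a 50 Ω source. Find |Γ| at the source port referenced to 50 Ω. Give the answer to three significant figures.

βl = 2π × 0.199 = 71.6°
tan(βl) = 3.01
Z_in = Z_0·(Z_L + jZ_0·tanβl)/(Z_0 + jZ_L·tanβl) = 18.3 + j0.949 Ω
Γ_s = (Z_in − Z_s)/(Z_in + Z_s) = (-31.7 + j0.949)/(68.3 + j0.949), |Γ_s| = 0.464

|Γ| ≈ 0.464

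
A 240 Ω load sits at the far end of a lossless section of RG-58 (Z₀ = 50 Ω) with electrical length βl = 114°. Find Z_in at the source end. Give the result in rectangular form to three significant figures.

Z_in ≈ 12.4 + j21.1 Ω

tan(βl) = tan(114°) = -2.25
Z_in = Z_0·(Z_L + jZ_0·tanβl)/(Z_0 + jZ_L·tanβl)
     = 50·(240 − j112)/(50 − j539)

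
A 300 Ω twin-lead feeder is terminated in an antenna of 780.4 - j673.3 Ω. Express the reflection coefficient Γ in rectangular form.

Γ ≈ 0.6 − j0.249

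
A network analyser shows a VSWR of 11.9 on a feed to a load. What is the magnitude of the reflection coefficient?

|Γ| = (S − 1)/(S + 1) = (11.9 − 1)/(11.9 + 1) = 10.9/12.9

|Γ| ≈ 0.845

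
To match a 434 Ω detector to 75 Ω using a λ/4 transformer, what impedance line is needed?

Z_qwt ≈ 180 Ω

Z_qwt = √(Z_0·R_L) = √(75 × 434) = √32550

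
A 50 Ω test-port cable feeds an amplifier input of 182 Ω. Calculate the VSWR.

VSWR ≈ 3.64

For a purely resistive load, VSWR = R_L/Z_0 or Z_0/R_L (whichever > 1) = 182/50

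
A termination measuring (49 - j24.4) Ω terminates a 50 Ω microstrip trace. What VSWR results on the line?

Γ = (Z_L − Z_0)/(Z_L + Z_0) = (-1 − j24.4)/(99 − j24.4)
|Γ| = 24.4/102 = 0.24
VSWR = (1 + |Γ|)/(1 − |Γ|) = 1.24/0.76

VSWR ≈ 1.63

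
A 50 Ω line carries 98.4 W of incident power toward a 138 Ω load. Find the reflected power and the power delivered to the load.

Γ = (138 − 50)/(138 + 50) = 0.468
|Γ|² = 0.219
P_refl = |Γ|²·P_inc = 21.6 W, P_del = (1 − |Γ|²)·P_inc = 76.8 W

P_reflected ≈ 21.6 W; P_delivered ≈ 76.8 W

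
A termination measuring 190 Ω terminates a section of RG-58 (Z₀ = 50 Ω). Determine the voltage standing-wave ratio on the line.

Γ = (190 − 50)/(190 + 50) = 0.583
VSWR = (1 + 0.583)/(1 − 0.583)

VSWR ≈ 3.8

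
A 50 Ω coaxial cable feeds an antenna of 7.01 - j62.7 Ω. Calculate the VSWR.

Γ = (Z_L − Z_0)/(Z_L + Z_0) = (-42.99 − j62.7)/(57.01 − j62.7)
|Γ| = 76/84.7 = 0.897
VSWR = (1 + |Γ|)/(1 − |Γ|) = 1.9/0.103

VSWR ≈ 18.4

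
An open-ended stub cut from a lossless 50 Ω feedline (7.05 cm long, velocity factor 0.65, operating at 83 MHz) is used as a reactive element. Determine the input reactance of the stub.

X_in ≈ -262 Ω (capacitive)

λ = v/f = 0.65·c / 83 MHz = 2.35 m
βl = 2π·l/λ = 2π × 0.03 = 10.8°
tan(βl) = 0.191
For an open-ended stub, Z_in = −jZ_0·cot(βl) = −jZ_0/tan(βl)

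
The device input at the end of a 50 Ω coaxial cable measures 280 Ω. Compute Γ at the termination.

Γ = 0.697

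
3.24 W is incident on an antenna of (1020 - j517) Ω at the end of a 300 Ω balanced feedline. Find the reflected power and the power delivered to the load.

|Γ| = |(720 − j517)/(1320 − j517)| = 0.625
|Γ|² = 0.391
P_refl = |Γ|²·P_inc = 1.27 W, P_del = (1 − |Γ|²)·P_inc = 1.97 W

P_reflected ≈ 1.27 W; P_delivered ≈ 1.97 W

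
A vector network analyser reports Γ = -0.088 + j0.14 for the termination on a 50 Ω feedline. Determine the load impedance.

Z_L = Z_0·(1 + Γ)/(1 − Γ) = 50·(0.912 + j0.14)/(1.09 − j0.14)

Z_L ≈ 40.4 + j11.6 Ω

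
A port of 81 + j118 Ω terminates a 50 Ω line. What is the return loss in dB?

RL ≈ 3.2 dB

Γ = (31 + j118)/(131 + j118), |Γ| = 0.692
RL = −20·log₁₀|Γ| = −20·log₁₀(0.692)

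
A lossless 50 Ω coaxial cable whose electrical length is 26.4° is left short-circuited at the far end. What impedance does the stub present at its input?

Z_in ≈ +j24.8 Ω

tan(βl) = 0.496
For a short-circuited stub, Z_in = jZ_0·tan(βl)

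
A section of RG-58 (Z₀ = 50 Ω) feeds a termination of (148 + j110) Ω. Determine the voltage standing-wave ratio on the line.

VSWR ≈ 4.72

Γ = (Z_L − Z_0)/(Z_L + Z_0) = (98 + j110)/(198 + j110)
|Γ| = 147/227 = 0.65
VSWR = (1 + |Γ|)/(1 − |Γ|) = 1.65/0.35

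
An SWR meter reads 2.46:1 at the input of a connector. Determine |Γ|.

|Γ| = (S − 1)/(S + 1) = (2.46 − 1)/(2.46 + 1) = 1.46/3.46

|Γ| ≈ 0.422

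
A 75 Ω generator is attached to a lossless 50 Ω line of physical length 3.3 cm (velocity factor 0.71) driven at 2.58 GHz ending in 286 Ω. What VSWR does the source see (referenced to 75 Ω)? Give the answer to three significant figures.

λ = v/f = 0.71·c / 2.58 GHz = 0.0826 m
βl = 2π·l/λ = 2π × 0.4 = 144°
tan(βl) = -0.729
Z_in = Z_0·(Z_L + jZ_0·tanβl)/(Z_0 + jZ_L·tanβl) = 23.8 + j62.9 Ω
Γ_s = (Z_in − Z_s)/(Z_in + Z_s) = (-51.2 + j62.9)/(98.8 + j62.9), |Γ_s| = 0.692
VSWR = (1 + |Γ_s|)/(1 − |Γ_s|)

VSWR ≈ 5.5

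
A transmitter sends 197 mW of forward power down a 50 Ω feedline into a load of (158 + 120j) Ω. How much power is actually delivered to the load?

|Γ| = |(108 + j120)/(208 + j120)| = 0.672
|Γ|² = 0.452
P_refl = |Γ|²·P_inc = 89 mW, P_del = (1 − |Γ|²)·P_inc = 108 mW

P_delivered ≈ 108 mW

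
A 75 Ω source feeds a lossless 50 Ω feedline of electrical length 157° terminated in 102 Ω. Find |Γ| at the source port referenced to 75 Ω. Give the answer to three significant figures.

tan(βl) = -0.424
Z_in = Z_0·(Z_L + jZ_0·tanβl)/(Z_0 + jZ_L·tanβl) = 68.8 + j38.3 Ω
Γ_s = (Z_in − Z_s)/(Z_in + Z_s) = (-6.21 + j38.3)/(144 + j38.3), |Γ_s| = 0.261

|Γ| ≈ 0.261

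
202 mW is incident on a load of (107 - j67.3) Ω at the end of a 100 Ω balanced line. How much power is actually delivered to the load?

P_delivered ≈ 182 mW

|Γ| = |(7 − j67.3)/(207 − j67.3)| = 0.311
|Γ|² = 0.0966
P_refl = |Γ|²·P_inc = 19.5 mW, P_del = (1 − |Γ|²)·P_inc = 182 mW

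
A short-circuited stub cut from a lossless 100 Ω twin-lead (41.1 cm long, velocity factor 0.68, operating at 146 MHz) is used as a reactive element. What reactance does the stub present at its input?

λ = v/f = 0.68·c / 146 MHz = 1.4 m
βl = 2π·l/λ = 2π × 0.294 = 106°
tan(βl) = -3.51
For a short-circuited stub, Z_in = jZ_0·tan(βl)

X_in ≈ -351 Ω (capacitive)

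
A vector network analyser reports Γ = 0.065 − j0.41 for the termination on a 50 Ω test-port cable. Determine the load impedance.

Z_L ≈ 39.7 − j39.3 Ω

Z_L = Z_0·(1 + Γ)/(1 − Γ) = 50·(1.06 − j0.41)/(0.935 + j0.41)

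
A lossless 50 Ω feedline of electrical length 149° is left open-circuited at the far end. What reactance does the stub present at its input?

X_in ≈ 83.2 Ω (inductive)

tan(βl) = -0.601
For an open-circuited stub, Z_in = −jZ_0·cot(βl) = −jZ_0/tan(βl)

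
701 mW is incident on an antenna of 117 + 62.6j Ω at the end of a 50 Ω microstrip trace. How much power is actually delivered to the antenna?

|Γ| = |(67 + j62.6)/(167 + j62.6)| = 0.514
|Γ|² = 0.264
P_refl = |Γ|²·P_inc = 185 mW, P_del = (1 − |Γ|²)·P_inc = 516 mW

P_delivered ≈ 516 mW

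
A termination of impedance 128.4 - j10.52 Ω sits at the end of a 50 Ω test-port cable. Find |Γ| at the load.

|Γ| ≈ 0.443

Γ = (Z_L − Z_0)/(Z_L + Z_0) = (78.4 − j10.52)/(178.4 − j10.52)
|Γ| = 79.1/179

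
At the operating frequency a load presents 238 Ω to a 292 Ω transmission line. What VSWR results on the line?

Γ = (238 − 292)/(238 + 292) = -0.102
VSWR = (1 + 0.102)/(1 − 0.102)

VSWR ≈ 1.23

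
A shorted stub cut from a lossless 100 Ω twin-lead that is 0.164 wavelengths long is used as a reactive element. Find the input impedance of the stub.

βl = 2π × 0.164 = 59°
tan(βl) = 1.67
For a shorted stub, Z_in = jZ_0·tan(βl)

Z_in ≈ +j167 Ω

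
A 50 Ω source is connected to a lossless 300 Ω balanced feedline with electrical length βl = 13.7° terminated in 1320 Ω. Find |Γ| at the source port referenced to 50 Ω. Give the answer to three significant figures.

|Γ| ≈ 0.923

tan(βl) = 0.244
Z_in = Z_0·(Z_L + jZ_0·tanβl)/(Z_0 + jZ_L·tanβl) = 650 − j624 Ω
Γ_s = (Z_in − Z_s)/(Z_in + Z_s) = (600 − j624)/(700 − j624), |Γ_s| = 0.923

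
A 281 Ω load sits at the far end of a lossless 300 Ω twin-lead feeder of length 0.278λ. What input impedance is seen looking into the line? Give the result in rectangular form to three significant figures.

Z_in ≈ 319 − j7.2 Ω

βl = 2π × 0.278 = 100°
tan(βl) = tan(100°) = -5.63
Z_in = Z_0·(Z_L + jZ_0·tanβl)/(Z_0 + jZ_L·tanβl)
     = 300·(281 − j1690)/(300 − j1580)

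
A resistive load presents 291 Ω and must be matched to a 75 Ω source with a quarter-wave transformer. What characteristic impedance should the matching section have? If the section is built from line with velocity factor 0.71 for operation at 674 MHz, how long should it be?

Z_qwt = √(Z_0·R_L) = √(75 × 291) = √21820
λ = 0.71·c/f = 0.316 m, so l = λ/4 = 0.079 m

Z_qwt ≈ 148 Ω; length ≈ 7.9 cm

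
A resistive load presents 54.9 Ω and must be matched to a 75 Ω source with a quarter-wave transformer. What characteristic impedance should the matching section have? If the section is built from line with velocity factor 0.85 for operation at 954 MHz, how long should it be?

Z_qwt ≈ 64.2 Ω; length ≈ 6.68 cm

Z_qwt = √(Z_0·R_L) = √(75 × 54.9) = √4118
λ = 0.85·c/f = 0.267 m, so l = λ/4 = 0.0668 m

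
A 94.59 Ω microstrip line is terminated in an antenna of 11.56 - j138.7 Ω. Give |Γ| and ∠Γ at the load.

Γ ≈ 0.926 ∠ -68.3°

Γ = (Z_L − Z_0)/(Z_L + Z_0) = (-83.03 − j138.7)/(106.2 − j138.7)
|Γ| = 162/175 = 0.926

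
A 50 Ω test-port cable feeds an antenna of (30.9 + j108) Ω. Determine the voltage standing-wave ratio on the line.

Γ = (Z_L − Z_0)/(Z_L + Z_0) = (-19.1 + j108)/(80.9 + j108)
|Γ| = 110/135 = 0.813
VSWR = (1 + |Γ|)/(1 − |Γ|) = 1.81/0.187

VSWR ≈ 9.68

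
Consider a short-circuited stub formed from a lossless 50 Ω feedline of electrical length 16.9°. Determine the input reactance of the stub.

X_in ≈ 15.2 Ω (inductive)

tan(βl) = 0.304
For a short-circuited stub, Z_in = jZ_0·tan(βl)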